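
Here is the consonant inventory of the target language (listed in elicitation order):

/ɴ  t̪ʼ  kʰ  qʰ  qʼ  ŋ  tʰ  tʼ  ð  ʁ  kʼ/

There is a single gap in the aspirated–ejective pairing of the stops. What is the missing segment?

/t̪ʰ/

Aspirated: /tʰ/ (alveolar), /kʰ/ (velar), /qʰ/ (uvular).
Ejective: /t̪ʼ/ (dental), /tʼ/ (alveolar), /kʼ/ (velar), /qʼ/ (uvular).
The dental row has no aspirated member, so the gap is the aspirated dental stop /t̪ʰ/.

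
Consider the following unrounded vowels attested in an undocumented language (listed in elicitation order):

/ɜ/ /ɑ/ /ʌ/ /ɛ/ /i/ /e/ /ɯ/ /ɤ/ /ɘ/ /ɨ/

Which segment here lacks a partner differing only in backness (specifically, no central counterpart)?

/ɑ/

High: /i/ ~ /ɨ/ ~ /ɯ/
High-mid: /e/ ~ /ɘ/ ~ /ɤ/
Low-mid: /ɛ/ ~ /ɜ/ ~ /ʌ/
Low: only /ɑ/ (back); no central partner.
So /ɑ/ is the unpaired segment.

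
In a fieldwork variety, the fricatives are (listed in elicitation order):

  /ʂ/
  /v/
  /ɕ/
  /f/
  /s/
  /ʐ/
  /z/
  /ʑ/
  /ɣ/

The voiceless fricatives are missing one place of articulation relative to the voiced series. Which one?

labiodental: voiceless /f/, voiced /v/.
alveolar: voiceless /s/, voiced /z/.
retroflex: voiceless /ʂ/, voiced /ʐ/.
alveolo-palatal: voiceless /ɕ/, voiced /ʑ/.
velar: voiceless —, voiced /ɣ/.
Every place of articulation has a voiceless member except velar, where /x/ would be expected.

velar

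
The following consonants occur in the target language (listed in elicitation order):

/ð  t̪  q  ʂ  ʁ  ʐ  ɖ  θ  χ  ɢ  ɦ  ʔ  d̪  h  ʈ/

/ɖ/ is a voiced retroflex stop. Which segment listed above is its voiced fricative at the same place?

The voiced fricative at the same place is a voiced retroflex fricative — in this inventory, /ʐ/.

/ʐ/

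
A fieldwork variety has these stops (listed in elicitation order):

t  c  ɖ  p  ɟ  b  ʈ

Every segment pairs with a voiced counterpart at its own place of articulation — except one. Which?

/t/

Bilabial: /p/ ~ /b/
Retroflex: /ʈ/ ~ /ɖ/
Palatal: /c/ ~ /ɟ/
Alveolar: only /t/ (voiceless); no voiced partner.
So /t/ is the unpaired segment.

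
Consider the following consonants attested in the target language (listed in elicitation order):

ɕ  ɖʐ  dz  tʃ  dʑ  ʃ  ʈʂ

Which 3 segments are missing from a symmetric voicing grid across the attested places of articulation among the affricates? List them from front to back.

place of articulation  voiceless  voiced  
alveolar          —         dz      
postalveolar      tʃ        —       
retroflex         ʈʂ        ɖʐ      
alveolo-palatal   —         dʑ      
Gaps, from front to back: alveolar lacks voiceless (/ts/); postalveolar lacks voiced (/dʒ/); alveolo-palatal lacks voiceless (/tɕ/).

/ts/, /dʒ/, /tɕ/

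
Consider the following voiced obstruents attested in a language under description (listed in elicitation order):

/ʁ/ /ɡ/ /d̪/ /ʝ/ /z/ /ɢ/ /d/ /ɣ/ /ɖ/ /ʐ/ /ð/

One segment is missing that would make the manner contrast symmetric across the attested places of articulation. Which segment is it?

place of articulation  stop      fricative
dental            d̪        ð       
alveolar          d         z       
retroflex         ɖ         ʐ       
palatal           —         ʝ       
velar             ɡ         ɣ       
uvular            ɢ         ʁ       
The palatal row has no stop member, so the gap is the palatal stop /ɟ/.

/ɟ/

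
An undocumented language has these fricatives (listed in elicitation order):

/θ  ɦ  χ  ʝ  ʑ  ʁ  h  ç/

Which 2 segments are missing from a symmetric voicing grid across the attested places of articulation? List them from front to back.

dental: voiceless /θ/, voiced —.
alveolo-palatal: voiceless —, voiced /ʑ/.
palatal: voiceless /ç/, voiced /ʝ/.
uvular: voiceless /χ/, voiced /ʁ/.
glottal: voiceless /h/, voiced /ɦ/.
Gaps, from front to back: dental lacks voiced (/ð/); alveolo-palatal lacks voiceless (/ɕ/).

/ð/, /ɕ/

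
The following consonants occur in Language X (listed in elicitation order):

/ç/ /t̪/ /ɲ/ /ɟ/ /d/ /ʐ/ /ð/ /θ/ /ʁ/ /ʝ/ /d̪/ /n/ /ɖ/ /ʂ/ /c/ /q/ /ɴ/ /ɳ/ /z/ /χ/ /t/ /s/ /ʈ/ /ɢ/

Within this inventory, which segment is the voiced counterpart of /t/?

/d/

/t/ is a voiceless alveolar stop.
The voiced counterpart is a voiced alveolar stop — in this inventory, /d/.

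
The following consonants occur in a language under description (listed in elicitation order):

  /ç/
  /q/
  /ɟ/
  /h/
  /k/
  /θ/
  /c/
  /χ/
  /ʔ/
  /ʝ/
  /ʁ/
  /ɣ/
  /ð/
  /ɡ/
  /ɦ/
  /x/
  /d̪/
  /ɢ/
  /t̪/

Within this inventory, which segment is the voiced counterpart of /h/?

/ɦ/

/h/ is a voiceless glottal fricative.
The voiced counterpart is a voiced glottal fricative — in this inventory, /ɦ/.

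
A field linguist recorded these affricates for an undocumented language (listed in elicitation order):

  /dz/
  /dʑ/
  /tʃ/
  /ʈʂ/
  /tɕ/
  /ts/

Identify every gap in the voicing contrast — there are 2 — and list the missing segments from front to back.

place of articulation  voiceless  voiced  
alveolar          ts        dz      
postalveolar      tʃ        —       
retroflex         ʈʂ        —       
alveolo-palatal   tɕ        dʑ      
Gaps, from front to back: postalveolar lacks voiced (/dʒ/); retroflex lacks voiced (/ɖʐ/).

/dʒ/, /ɖʐ/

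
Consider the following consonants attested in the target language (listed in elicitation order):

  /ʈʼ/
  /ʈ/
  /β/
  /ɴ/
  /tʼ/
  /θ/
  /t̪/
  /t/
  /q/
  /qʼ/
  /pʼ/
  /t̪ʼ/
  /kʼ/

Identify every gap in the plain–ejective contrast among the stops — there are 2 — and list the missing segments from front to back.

/p/, /k/

place of articulation  plain     ejective
bilabial          —         pʼ      
dental            t̪        t̪ʼ     
alveolar          t         tʼ      
retroflex         ʈ         ʈʼ      
velar             —         kʼ      
uvular            q         qʼ      
Gaps, from front to back: bilabial lacks plain (/p/); velar lacks plain (/k/).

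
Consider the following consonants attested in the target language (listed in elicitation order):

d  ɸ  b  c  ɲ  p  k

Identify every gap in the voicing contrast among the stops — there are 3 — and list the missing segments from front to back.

/t/, /ɟ/, /ɡ/

place of articulation  voiceless  voiced  
bilabial          p         b       
alveolar          —         d       
palatal           c         —       
velar             k         —       
Gaps, from front to back: alveolar lacks voiceless (/t/); palatal lacks voiced (/ɟ/); velar lacks voiced (/ɡ/).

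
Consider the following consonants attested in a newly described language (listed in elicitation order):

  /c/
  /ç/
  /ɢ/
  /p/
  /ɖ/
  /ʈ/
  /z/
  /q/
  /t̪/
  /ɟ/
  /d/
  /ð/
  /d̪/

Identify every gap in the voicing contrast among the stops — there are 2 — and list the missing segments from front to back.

/b/, /t/

place of articulation  voiceless  voiced  
bilabial          p         —       
dental            t̪        d̪      
alveolar          —         d       
retroflex         ʈ         ɖ       
palatal           c         ɟ       
uvular            q         ɢ       
Gaps, from front to back: bilabial lacks voiced (/b/); alveolar lacks voiceless (/t/).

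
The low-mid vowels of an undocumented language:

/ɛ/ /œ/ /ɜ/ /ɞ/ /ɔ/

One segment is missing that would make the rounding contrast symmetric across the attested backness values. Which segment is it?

/ʌ/

front: unrounded /ɛ/, rounded /œ/.
central: unrounded /ɜ/, rounded /ɞ/.
back: unrounded —, rounded /ɔ/.
The back row has no unrounded member, so the gap is the back unrounded vowel /ʌ/.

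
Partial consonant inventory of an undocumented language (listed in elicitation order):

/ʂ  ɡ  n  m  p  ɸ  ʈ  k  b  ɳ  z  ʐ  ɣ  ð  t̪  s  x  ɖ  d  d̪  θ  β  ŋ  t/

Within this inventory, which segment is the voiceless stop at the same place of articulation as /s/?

/s/ is a voiceless alveolar fricative.
The voiceless stop at the same place is a voiceless alveolar stop — in this inventory, /t/.

/t/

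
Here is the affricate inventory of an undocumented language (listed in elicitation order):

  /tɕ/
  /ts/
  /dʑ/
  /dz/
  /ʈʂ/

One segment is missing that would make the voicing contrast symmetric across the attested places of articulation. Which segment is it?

alveolar: voiceless /ts/, voiced /dz/.
retroflex: voiceless /ʈʂ/, voiced —.
alveolo-palatal: voiceless /tɕ/, voiced /dʑ/.
The retroflex row has no voiced member, so the gap is the voiced retroflex affricate /ɖʐ/.

/ɖʐ/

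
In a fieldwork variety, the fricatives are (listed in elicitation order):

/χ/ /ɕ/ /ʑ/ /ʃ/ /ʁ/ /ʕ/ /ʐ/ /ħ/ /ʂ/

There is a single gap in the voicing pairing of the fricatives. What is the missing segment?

place of articulation  voiceless  voiced  
postalveolar      ʃ         —       
retroflex         ʂ         ʐ       
alveolo-palatal   ɕ         ʑ       
uvular            χ         ʁ       
pharyngeal        ħ         ʕ       
The postalveolar row has no voiced member, so the gap is the voiced postalveolar fricative /ʒ/.

/ʒ/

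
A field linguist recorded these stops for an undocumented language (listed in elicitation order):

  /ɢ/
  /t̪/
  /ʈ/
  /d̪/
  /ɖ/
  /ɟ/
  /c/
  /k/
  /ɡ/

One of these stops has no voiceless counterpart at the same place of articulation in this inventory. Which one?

/ɢ/

Dental: /t̪/ ~ /d̪/
Retroflex: /ʈ/ ~ /ɖ/
Palatal: /c/ ~ /ɟ/
Velar: /k/ ~ /ɡ/
Uvular: only /ɢ/ (voiced); no voiceless partner.
So /ɢ/ is the unpaired segment.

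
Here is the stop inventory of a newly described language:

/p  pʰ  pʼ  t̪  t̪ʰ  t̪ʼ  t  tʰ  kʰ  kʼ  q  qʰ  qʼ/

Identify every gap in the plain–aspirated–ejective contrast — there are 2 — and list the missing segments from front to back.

/tʼ/, /k/

bilabial: plain /p/, aspirated /pʰ/, ejective /pʼ/.
dental: plain /t̪/, aspirated /t̪ʰ/, ejective /t̪ʼ/.
alveolar: plain /t/, aspirated /tʰ/, ejective —.
velar: plain —, aspirated /kʰ/, ejective /kʼ/.
uvular: plain /q/, aspirated /qʰ/, ejective /qʼ/.
Gaps, from front to back: alveolar lacks ejective (/tʼ/); velar lacks plain (/k/).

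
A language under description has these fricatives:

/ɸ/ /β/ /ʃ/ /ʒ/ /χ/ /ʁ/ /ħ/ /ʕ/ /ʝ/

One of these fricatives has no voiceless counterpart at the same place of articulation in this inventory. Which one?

/ʝ/

Bilabial: /ɸ/ ~ /β/
Postalveolar: /ʃ/ ~ /ʒ/
Uvular: /χ/ ~ /ʁ/
Pharyngeal: /ħ/ ~ /ʕ/
Palatal: only /ʝ/ (voiced); no voiceless partner.
So /ʝ/ is the unpaired segment.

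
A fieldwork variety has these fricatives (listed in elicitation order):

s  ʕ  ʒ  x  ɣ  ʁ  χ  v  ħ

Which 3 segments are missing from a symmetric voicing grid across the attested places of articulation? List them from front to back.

/f/, /z/, /ʃ/

Voiceless: /s/ (alveolar), /x/ (velar), /χ/ (uvular), /ħ/ (pharyngeal).
Voiced: /v/ (labiodental), /ʒ/ (postalveolar), /ɣ/ (velar), /ʁ/ (uvular), /ʕ/ (pharyngeal).
Gaps, from front to back: labiodental lacks voiceless (/f/); alveolar lacks voiced (/z/); postalveolar lacks voiceless (/ʃ/).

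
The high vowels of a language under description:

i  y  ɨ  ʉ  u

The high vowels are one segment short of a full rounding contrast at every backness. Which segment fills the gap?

Unrounded: /i/ (front), /ɨ/ (central).
Rounded: /y/ (front), /ʉ/ (central), /u/ (back).
The back row has no unrounded member, so the gap is the back unrounded vowel /ɯ/.

/ɯ/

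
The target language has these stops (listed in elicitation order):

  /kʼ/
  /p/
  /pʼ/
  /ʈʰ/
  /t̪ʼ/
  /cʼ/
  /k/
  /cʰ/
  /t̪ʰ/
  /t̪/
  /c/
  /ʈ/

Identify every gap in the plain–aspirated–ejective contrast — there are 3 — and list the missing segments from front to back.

/pʰ/, /ʈʼ/, /kʰ/

bilabial: plain /p/, aspirated —, ejective /pʼ/.
dental: plain /t̪/, aspirated /t̪ʰ/, ejective /t̪ʼ/.
retroflex: plain /ʈ/, aspirated /ʈʰ/, ejective —.
palatal: plain /c/, aspirated /cʰ/, ejective /cʼ/.
velar: plain /k/, aspirated —, ejective /kʼ/.
Gaps, from front to back: bilabial lacks aspirated (/pʰ/); retroflex lacks ejective (/ʈʼ/); velar lacks aspirated (/kʰ/).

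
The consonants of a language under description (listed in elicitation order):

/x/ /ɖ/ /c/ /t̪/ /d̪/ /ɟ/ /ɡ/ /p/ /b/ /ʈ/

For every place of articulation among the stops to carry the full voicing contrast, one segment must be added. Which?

bilabial: voiceless /p/, voiced /b/.
dental: voiceless /t̪/, voiced /d̪/.
retroflex: voiceless /ʈ/, voiced /ɖ/.
palatal: voiceless /c/, voiced /ɟ/.
velar: voiceless —, voiced /ɡ/.
The velar row has no voiceless member, so the gap is the voiceless velar stop /k/.

/k/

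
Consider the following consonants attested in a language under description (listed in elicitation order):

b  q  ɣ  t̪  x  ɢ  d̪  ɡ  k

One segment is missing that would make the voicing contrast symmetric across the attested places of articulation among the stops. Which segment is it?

/p/

Voiceless: /t̪/ (dental), /k/ (velar), /q/ (uvular).
Voiced: /b/ (bilabial), /d̪/ (dental), /ɡ/ (velar), /ɢ/ (uvular).
The bilabial row has no voiceless member, so the gap is the voiceless bilabial stop /p/.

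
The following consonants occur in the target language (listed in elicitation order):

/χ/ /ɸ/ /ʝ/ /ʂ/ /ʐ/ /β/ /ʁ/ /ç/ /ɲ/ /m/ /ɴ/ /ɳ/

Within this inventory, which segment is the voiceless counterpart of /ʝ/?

/ç/

/ʝ/ is a voiced palatal fricative.
The voiceless counterpart is a voiceless palatal fricative — in this inventory, /ç/.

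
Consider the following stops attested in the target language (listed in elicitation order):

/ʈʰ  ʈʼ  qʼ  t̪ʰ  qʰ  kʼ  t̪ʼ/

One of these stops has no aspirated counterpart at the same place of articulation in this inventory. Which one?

Dental: /t̪ʰ/ ~ /t̪ʼ/
Retroflex: /ʈʰ/ ~ /ʈʼ/
Uvular: /qʰ/ ~ /qʼ/
Velar: only /kʼ/ (ejective); no aspirated partner.
So /kʼ/ is the unpaired segment.

/kʼ/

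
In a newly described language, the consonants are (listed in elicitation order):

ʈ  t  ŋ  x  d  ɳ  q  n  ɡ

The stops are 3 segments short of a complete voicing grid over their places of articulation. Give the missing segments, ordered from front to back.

alveolar: voiceless /t/, voiced /d/.
retroflex: voiceless /ʈ/, voiced —.
velar: voiceless —, voiced /ɡ/.
uvular: voiceless /q/, voiced —.
Gaps, from front to back: retroflex lacks voiced (/ɖ/); velar lacks voiceless (/k/); uvular lacks voiced (/ɢ/).

/ɖ/, /k/, /ɢ/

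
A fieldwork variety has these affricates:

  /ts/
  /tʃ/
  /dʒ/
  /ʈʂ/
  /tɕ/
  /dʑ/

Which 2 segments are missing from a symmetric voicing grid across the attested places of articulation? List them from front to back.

/dz/, /ɖʐ/

place of articulation  voiceless  voiced  
alveolar          ts        —       
postalveolar      tʃ        dʒ      
retroflex         ʈʂ        —       
alveolo-palatal   tɕ        dʑ      
Gaps, from front to back: alveolar lacks voiced (/dz/); retroflex lacks voiced (/ɖʐ/).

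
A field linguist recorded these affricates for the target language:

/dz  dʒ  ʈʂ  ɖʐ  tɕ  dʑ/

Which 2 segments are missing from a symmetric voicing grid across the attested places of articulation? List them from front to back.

/ts/, /tʃ/

Voiceless: /ʈʂ/ (retroflex), /tɕ/ (alveolo-palatal).
Voiced: /dz/ (alveolar), /dʒ/ (postalveolar), /ɖʐ/ (retroflex), /dʑ/ (alveolo-palatal).
Gaps, from front to back: alveolar lacks voiceless (/ts/); postalveolar lacks voiceless (/tʃ/).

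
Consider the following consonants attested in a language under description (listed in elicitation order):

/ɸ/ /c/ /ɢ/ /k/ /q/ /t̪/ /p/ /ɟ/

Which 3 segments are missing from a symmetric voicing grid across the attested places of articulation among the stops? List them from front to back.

place of articulation  voiceless  voiced  
bilabial          p         —       
dental            t̪        —       
palatal           c         ɟ       
velar             k         —       
uvular            q         ɢ       
Gaps, from front to back: bilabial lacks voiced (/b/); dental lacks voiced (/d̪/); velar lacks voiced (/ɡ/).

/b/, /d̪/, /ɡ/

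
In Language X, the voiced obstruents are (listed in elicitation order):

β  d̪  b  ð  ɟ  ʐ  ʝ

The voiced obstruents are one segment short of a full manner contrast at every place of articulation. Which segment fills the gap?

/ɖ/

Stop: /b/ (bilabial), /d̪/ (dental), /ɟ/ (palatal).
Fricative: /β/ (bilabial), /ð/ (dental), /ʐ/ (retroflex), /ʝ/ (palatal).
The retroflex row has no stop member, so the gap is the retroflex stop /ɖ/.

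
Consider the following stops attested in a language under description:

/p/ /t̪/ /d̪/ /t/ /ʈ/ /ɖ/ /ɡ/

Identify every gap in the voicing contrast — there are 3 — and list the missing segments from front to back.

/b/, /d/, /k/

place of articulation  voiceless  voiced  
bilabial          p         —       
dental            t̪        d̪      
alveolar          t         —       
retroflex         ʈ         ɖ       
velar             —         ɡ       
Gaps, from front to back: bilabial lacks voiced (/b/); alveolar lacks voiced (/d/); velar lacks voiceless (/k/).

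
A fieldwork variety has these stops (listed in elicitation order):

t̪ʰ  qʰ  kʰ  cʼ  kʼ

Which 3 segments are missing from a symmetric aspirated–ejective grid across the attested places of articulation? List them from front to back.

/t̪ʼ/, /cʰ/, /qʼ/

Aspirated: /t̪ʰ/ (dental), /kʰ/ (velar), /qʰ/ (uvular).
Ejective: /cʼ/ (palatal), /kʼ/ (velar).
Gaps, from front to back: dental lacks ejective (/t̪ʼ/); palatal lacks aspirated (/cʰ/); uvular lacks ejective (/qʼ/).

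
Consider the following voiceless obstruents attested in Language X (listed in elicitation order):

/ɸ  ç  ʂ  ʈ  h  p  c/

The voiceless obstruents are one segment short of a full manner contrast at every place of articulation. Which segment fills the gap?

Stop: /p/ (bilabial), /ʈ/ (retroflex), /c/ (palatal).
Fricative: /ɸ/ (bilabial), /ʂ/ (retroflex), /ç/ (palatal), /h/ (glottal).
The glottal row has no stop member, so the gap is the glottal stop /ʔ/.

/ʔ/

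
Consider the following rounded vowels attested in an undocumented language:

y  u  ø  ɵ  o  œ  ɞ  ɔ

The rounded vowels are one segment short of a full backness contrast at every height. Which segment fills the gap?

/ʉ/

height            front     central   back    
high              y         —         u       
high-mid          ø         ɵ         o       
low-mid           œ         ɞ         ɔ       
The high row has no central member, so the gap is the high central rounded vowel /ʉ/.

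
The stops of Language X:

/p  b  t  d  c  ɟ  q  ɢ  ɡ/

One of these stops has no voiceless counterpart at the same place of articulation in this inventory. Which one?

Bilabial: /p/ ~ /b/
Alveolar: /t/ ~ /d/
Palatal: /c/ ~ /ɟ/
Uvular: /q/ ~ /ɢ/
Velar: only /ɡ/ (voiced); no voiceless partner.
So /ɡ/ is the unpaired segment.

/ɡ/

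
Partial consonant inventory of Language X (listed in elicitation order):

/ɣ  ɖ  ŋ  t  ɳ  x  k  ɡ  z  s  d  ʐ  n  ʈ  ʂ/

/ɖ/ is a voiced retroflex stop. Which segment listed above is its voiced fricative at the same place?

The voiced fricative at the same place is a voiced retroflex fricative — in this inventory, /ʐ/.

/ʐ/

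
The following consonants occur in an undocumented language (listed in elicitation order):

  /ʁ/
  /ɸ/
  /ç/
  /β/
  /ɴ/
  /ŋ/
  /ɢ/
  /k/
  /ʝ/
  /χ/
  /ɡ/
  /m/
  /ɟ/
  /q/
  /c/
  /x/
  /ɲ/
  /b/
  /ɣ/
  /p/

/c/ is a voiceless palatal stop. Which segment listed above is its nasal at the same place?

The nasal at the same place is a palatal nasal — in this inventory, /ɲ/.

/ɲ/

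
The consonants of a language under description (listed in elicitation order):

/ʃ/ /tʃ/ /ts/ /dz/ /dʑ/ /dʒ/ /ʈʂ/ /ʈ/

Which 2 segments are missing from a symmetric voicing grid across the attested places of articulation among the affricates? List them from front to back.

alveolar: voiceless /ts/, voiced /dz/.
postalveolar: voiceless /tʃ/, voiced /dʒ/.
retroflex: voiceless /ʈʂ/, voiced —.
alveolo-palatal: voiceless —, voiced /dʑ/.
Gaps, from front to back: retroflex lacks voiced (/ɖʐ/); alveolo-palatal lacks voiceless (/tɕ/).

/ɖʐ/, /tɕ/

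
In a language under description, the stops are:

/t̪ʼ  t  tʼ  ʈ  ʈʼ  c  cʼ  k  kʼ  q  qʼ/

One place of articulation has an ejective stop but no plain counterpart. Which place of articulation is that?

place of articulation  plain     ejective
dental            —         t̪ʼ     
alveolar          t         tʼ      
retroflex         ʈ         ʈʼ      
palatal           c         cʼ      
velar             k         kʼ      
uvular            q         qʼ      
Every place of articulation has a plain member except dental, where /t̪/ would be expected.

dental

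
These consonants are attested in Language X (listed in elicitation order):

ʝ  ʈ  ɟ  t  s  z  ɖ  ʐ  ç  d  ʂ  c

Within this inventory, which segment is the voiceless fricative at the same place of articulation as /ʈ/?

/ʂ/

/ʈ/ is a voiceless retroflex stop.
The voiceless fricative at the same place is a voiceless retroflex fricative — in this inventory, /ʂ/.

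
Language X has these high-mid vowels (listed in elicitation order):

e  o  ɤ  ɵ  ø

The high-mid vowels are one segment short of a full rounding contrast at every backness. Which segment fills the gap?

/ɘ/

front: unrounded /e/, rounded /ø/.
central: unrounded —, rounded /ɵ/.
back: unrounded /ɤ/, rounded /o/.
The central row has no unrounded member, so the gap is the central unrounded vowel /ɘ/.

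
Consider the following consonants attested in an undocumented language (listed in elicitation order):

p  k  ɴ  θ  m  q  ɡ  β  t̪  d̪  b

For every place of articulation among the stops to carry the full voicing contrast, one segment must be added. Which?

/ɢ/

place of articulation  voiceless  voiced  
bilabial          p         b       
dental            t̪        d̪      
velar             k         ɡ       
uvular            q         —       
The uvular row has no voiced member, so the gap is the voiced uvular stop /ɢ/.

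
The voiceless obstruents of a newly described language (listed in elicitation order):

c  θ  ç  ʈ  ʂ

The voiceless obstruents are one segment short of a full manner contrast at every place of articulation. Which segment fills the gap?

/t̪/

dental: stop —, fricative /θ/.
retroflex: stop /ʈ/, fricative /ʂ/.
palatal: stop /c/, fricative /ç/.
The dental row has no stop member, so the gap is the dental stop /t̪/.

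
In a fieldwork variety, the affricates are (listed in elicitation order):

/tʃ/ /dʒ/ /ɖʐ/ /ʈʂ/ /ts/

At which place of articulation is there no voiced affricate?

Voiceless: /ts/ (alveolar), /tʃ/ (postalveolar), /ʈʂ/ (retroflex).
Voiced: /dʒ/ (postalveolar), /ɖʐ/ (retroflex).
Every place of articulation has a voiced member except alveolar, where /dz/ would be expected.

alveolar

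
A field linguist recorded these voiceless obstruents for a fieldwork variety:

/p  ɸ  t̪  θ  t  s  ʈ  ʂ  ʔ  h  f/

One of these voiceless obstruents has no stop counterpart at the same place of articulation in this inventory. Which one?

/f/

Bilabial: /p/ ~ /ɸ/
Dental: /t̪/ ~ /θ/
Alveolar: /t/ ~ /s/
Retroflex: /ʈ/ ~ /ʂ/
Glottal: /ʔ/ ~ /h/
Labiodental: only /f/ (fricative); no stop partner.
So /f/ is the unpaired segment.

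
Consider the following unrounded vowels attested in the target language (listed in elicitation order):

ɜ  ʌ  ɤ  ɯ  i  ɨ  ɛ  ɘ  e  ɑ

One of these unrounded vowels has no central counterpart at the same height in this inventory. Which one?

High: /i/ ~ /ɨ/ ~ /ɯ/
High-mid: /e/ ~ /ɘ/ ~ /ɤ/
Low-mid: /ɛ/ ~ /ɜ/ ~ /ʌ/
Low: only /ɑ/ (back); no central partner.
So /ɑ/ is the unpaired segment.

/ɑ/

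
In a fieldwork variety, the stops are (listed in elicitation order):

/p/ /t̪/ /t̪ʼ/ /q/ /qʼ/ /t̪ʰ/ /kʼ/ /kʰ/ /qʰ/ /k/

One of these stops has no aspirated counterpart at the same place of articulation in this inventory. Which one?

/p/

Dental: /t̪/ ~ /t̪ʰ/ ~ /t̪ʼ/
Velar: /k/ ~ /kʰ/ ~ /kʼ/
Uvular: /q/ ~ /qʰ/ ~ /qʼ/
Bilabial: only /p/ (plain); no aspirated partner.
So /p/ is the unpaired segment.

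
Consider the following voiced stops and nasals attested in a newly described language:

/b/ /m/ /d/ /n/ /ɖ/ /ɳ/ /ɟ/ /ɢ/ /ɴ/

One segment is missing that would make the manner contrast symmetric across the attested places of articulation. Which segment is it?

/ɲ/

place of articulation  oral stop  nasal   
bilabial          b         m       
alveolar          d         n       
retroflex         ɖ         ɳ       
palatal           ɟ         —       
uvular            ɢ         ɴ       
The palatal row has no nasal member, so the gap is the palatal nasal /ɲ/.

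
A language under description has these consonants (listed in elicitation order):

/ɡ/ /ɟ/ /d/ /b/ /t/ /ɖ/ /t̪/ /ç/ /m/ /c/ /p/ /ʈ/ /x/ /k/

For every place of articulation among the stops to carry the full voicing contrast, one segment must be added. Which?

/d̪/

bilabial: voiceless /p/, voiced /b/.
dental: voiceless /t̪/, voiced —.
alveolar: voiceless /t/, voiced /d/.
retroflex: voiceless /ʈ/, voiced /ɖ/.
palatal: voiceless /c/, voiced /ɟ/.
velar: voiceless /k/, voiced /ɡ/.
The dental row has no voiced member, so the gap is the voiced dental stop /d̪/.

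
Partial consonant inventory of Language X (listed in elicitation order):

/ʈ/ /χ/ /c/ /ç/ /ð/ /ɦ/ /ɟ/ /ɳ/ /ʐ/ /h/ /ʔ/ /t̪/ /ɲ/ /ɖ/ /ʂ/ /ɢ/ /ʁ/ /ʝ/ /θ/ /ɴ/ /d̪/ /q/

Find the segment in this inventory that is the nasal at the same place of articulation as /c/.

/ɲ/

/c/ is a voiceless palatal stop.
The nasal at the same place is a palatal nasal — in this inventory, /ɲ/.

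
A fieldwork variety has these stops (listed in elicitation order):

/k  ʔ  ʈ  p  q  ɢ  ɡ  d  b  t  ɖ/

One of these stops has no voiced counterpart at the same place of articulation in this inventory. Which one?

/ʔ/

Bilabial: /p/ ~ /b/
Alveolar: /t/ ~ /d/
Retroflex: /ʈ/ ~ /ɖ/
Velar: /k/ ~ /ɡ/
Uvular: /q/ ~ /ɢ/
Glottal: only /ʔ/ (voiceless); no voiced partner.
So /ʔ/ is the unpaired segment.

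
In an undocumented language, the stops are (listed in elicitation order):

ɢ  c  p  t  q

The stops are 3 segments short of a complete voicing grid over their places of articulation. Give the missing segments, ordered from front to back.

/b/, /d/, /ɟ/

bilabial: voiceless /p/, voiced —.
alveolar: voiceless /t/, voiced —.
palatal: voiceless /c/, voiced —.
uvular: voiceless /q/, voiced /ɢ/.
Gaps, from front to back: bilabial lacks voiced (/b/); alveolar lacks voiced (/d/); palatal lacks voiced (/ɟ/).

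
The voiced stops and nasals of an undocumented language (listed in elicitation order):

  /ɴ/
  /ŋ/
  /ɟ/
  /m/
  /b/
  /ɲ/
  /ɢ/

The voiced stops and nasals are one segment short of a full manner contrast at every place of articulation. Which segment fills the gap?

/ɡ/

place of articulation  oral stop  nasal   
bilabial          b         m       
palatal           ɟ         ɲ       
velar             —         ŋ       
uvular            ɢ         ɴ       
The velar row has no oral stop member, so the gap is the velar oral stop /ɡ/.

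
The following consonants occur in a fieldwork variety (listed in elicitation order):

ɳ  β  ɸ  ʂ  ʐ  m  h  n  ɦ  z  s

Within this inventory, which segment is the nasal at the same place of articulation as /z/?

/n/

/z/ is a voiced alveolar fricative.
The nasal at the same place is an alveolar nasal — in this inventory, /n/.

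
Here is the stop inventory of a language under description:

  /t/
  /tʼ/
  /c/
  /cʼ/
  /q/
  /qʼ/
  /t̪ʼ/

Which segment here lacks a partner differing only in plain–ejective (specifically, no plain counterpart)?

/t̪ʼ/

Alveolar: /t/ ~ /tʼ/
Palatal: /c/ ~ /cʼ/
Uvular: /q/ ~ /qʼ/
Dental: only /t̪ʼ/ (ejective); no plain partner.
So /t̪ʼ/ is the unpaired segment.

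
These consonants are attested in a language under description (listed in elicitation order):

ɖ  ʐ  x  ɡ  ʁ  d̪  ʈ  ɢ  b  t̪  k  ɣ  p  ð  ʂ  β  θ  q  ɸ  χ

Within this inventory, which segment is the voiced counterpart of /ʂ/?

/ʂ/ is a voiceless retroflex fricative.
The voiced counterpart is a voiced retroflex fricative — in this inventory, /ʐ/.

/ʐ/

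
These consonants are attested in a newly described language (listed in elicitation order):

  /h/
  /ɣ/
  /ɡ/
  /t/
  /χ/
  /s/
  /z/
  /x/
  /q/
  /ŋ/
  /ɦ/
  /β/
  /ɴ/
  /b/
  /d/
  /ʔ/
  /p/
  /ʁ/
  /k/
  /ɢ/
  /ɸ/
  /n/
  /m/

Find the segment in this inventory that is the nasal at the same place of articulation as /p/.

/p/ is a voiceless bilabial stop.
The nasal at the same place is a bilabial nasal — in this inventory, /m/.

/m/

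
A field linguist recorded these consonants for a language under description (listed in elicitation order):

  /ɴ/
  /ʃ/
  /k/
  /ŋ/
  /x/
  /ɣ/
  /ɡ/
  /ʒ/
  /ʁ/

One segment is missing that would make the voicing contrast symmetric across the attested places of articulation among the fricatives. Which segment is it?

/χ/

postalveolar: voiceless /ʃ/, voiced /ʒ/.
velar: voiceless /x/, voiced /ɣ/.
uvular: voiceless —, voiced /ʁ/.
The uvular row has no voiceless member, so the gap is the voiceless uvular fricative /χ/.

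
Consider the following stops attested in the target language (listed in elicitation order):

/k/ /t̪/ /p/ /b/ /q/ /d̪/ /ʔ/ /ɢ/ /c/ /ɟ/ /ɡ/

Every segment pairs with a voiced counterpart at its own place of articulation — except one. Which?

/ʔ/

Bilabial: /p/ ~ /b/
Dental: /t̪/ ~ /d̪/
Palatal: /c/ ~ /ɟ/
Velar: /k/ ~ /ɡ/
Uvular: /q/ ~ /ɢ/
Glottal: only /ʔ/ (voiceless); no voiced partner.
So /ʔ/ is the unpaired segment.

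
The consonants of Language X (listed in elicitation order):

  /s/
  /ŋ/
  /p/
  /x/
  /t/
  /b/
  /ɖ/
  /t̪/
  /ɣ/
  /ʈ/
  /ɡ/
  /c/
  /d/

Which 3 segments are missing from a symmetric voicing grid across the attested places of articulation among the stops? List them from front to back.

place of articulation  voiceless  voiced  
bilabial          p         b       
dental            t̪        —       
alveolar          t         d       
retroflex         ʈ         ɖ       
palatal           c         —       
velar             —         ɡ       
Gaps, from front to back: dental lacks voiced (/d̪/); palatal lacks voiced (/ɟ/); velar lacks voiceless (/k/).

/d̪/, /ɟ/, /k/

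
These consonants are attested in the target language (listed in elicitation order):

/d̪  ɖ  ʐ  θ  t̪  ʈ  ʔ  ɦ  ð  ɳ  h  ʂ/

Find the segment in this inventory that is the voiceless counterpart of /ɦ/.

/ɦ/ is a voiced glottal fricative.
The voiceless counterpart is a voiceless glottal fricative — in this inventory, /h/.

/h/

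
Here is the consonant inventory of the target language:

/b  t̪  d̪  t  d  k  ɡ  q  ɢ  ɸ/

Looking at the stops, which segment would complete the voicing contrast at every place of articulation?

place of articulation  voiceless  voiced  
bilabial          —         b       
dental            t̪        d̪      
alveolar          t         d       
velar             k         ɡ       
uvular            q         ɢ       
The bilabial row has no voiceless member, so the gap is the voiceless bilabial stop /p/.

/p/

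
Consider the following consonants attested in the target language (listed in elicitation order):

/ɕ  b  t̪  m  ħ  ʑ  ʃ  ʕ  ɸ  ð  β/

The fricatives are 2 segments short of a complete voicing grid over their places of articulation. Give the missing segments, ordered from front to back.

/θ/, /ʒ/

bilabial: voiceless /ɸ/, voiced /β/.
dental: voiceless —, voiced /ð/.
postalveolar: voiceless /ʃ/, voiced —.
alveolo-palatal: voiceless /ɕ/, voiced /ʑ/.
pharyngeal: voiceless /ħ/, voiced /ʕ/.
Gaps, from front to back: dental lacks voiceless (/θ/); postalveolar lacks voiced (/ʒ/).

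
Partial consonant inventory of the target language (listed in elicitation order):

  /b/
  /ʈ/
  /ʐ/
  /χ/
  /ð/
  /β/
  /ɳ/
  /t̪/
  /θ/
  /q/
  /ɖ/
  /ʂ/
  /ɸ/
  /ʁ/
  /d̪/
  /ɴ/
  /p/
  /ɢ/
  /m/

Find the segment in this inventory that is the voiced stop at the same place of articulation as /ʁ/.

/ɢ/

/ʁ/ is a voiced uvular fricative.
The voiced stop at the same place is a voiced uvular stop — in this inventory, /ɢ/.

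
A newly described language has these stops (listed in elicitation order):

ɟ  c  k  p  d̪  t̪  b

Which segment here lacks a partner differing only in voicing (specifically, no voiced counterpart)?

Bilabial: /p/ ~ /b/
Dental: /t̪/ ~ /d̪/
Palatal: /c/ ~ /ɟ/
Velar: only /k/ (voiceless); no voiced partner.
So /k/ is the unpaired segment.

/k/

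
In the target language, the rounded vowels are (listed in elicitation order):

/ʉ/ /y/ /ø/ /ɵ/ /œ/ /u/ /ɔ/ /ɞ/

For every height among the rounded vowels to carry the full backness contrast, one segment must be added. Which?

/o/

high: front /y/, central /ʉ/, back /u/.
high-mid: front /ø/, central /ɵ/, back —.
low-mid: front /œ/, central /ɞ/, back /ɔ/.
The high-mid row has no back member, so the gap is the high-mid back rounded vowel /o/.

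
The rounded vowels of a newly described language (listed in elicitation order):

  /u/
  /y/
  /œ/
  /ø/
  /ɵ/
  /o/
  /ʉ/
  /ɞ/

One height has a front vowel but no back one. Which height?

height            front     central   back    
high              y         ʉ         u       
high-mid          ø         ɵ         o       
low-mid           œ         ɞ         —       
Every height has a back member except low-mid, where /ɔ/ would be expected.

low-mid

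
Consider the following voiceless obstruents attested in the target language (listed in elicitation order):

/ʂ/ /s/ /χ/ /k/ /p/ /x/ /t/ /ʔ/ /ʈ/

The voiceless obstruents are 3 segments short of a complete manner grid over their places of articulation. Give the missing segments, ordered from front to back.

place of articulation  stop      fricative
bilabial          p         —       
alveolar          t         s       
retroflex         ʈ         ʂ       
velar             k         x       
uvular            —         χ       
glottal           ʔ         —       
Gaps, from front to back: bilabial lacks fricative (/ɸ/); uvular lacks stop (/q/); glottal lacks fricative (/h/).

/ɸ/, /q/, /h/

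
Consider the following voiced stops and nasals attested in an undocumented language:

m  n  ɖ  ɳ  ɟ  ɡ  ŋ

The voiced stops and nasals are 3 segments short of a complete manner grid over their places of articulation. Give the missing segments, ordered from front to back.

Oral stop: /ɖ/ (retroflex), /ɟ/ (palatal), /ɡ/ (velar).
Nasal: /m/ (bilabial), /n/ (alveolar), /ɳ/ (retroflex), /ŋ/ (velar).
Gaps, from front to back: bilabial lacks oral stop (/b/); alveolar lacks oral stop (/d/); palatal lacks nasal (/ɲ/).

/b/, /d/, /ɲ/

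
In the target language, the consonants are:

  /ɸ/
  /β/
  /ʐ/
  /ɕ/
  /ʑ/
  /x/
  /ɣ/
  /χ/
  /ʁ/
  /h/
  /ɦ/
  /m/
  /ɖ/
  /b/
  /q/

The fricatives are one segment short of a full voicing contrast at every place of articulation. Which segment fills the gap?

/ʂ/

bilabial: voiceless /ɸ/, voiced /β/.
retroflex: voiceless —, voiced /ʐ/.
alveolo-palatal: voiceless /ɕ/, voiced /ʑ/.
velar: voiceless /x/, voiced /ɣ/.
uvular: voiceless /χ/, voiced /ʁ/.
glottal: voiceless /h/, voiced /ɦ/.
The retroflex row has no voiceless member, so the gap is the voiceless retroflex fricative /ʂ/.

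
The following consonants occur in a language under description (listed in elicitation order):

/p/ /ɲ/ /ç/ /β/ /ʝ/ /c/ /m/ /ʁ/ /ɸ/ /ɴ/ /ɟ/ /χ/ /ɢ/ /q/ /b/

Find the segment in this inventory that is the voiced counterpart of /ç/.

/ʝ/

/ç/ is a voiceless palatal fricative.
The voiced counterpart is a voiced palatal fricative — in this inventory, /ʝ/.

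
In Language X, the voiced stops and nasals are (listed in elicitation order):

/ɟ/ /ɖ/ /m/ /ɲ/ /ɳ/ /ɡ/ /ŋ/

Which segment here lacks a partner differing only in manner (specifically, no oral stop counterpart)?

Retroflex: /ɖ/ ~ /ɳ/
Palatal: /ɟ/ ~ /ɲ/
Velar: /ɡ/ ~ /ŋ/
Bilabial: only /m/ (nasal); no oral stop partner.
So /m/ is the unpaired segment.

/m/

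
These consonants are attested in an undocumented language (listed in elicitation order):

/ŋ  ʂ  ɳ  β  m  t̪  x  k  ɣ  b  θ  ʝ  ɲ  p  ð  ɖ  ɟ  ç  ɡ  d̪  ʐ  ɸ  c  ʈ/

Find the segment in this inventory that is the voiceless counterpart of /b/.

/p/

/b/ is a voiced bilabial stop.
The voiceless counterpart is a voiceless bilabial stop — in this inventory, /p/.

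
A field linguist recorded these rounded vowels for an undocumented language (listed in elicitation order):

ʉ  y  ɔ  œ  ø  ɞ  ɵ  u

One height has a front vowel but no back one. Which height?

high: front /y/, central /ʉ/, back /u/.
high-mid: front /ø/, central /ɵ/, back —.
low-mid: front /œ/, central /ɞ/, back /ɔ/.
Every height has a back member except high-mid, where /o/ would be expected.

high-mid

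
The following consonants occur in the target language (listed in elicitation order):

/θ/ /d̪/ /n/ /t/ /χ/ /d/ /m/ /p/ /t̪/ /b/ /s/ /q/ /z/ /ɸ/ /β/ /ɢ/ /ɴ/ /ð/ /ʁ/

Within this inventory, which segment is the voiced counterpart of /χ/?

/χ/ is a voiceless uvular fricative.
The voiced counterpart is a voiced uvular fricative — in this inventory, /ʁ/.

/ʁ/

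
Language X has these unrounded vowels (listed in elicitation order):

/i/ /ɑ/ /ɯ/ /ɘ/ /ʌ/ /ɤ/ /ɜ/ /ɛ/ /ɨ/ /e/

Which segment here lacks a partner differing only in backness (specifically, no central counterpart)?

High: /i/ ~ /ɨ/ ~ /ɯ/
High-mid: /e/ ~ /ɘ/ ~ /ɤ/
Low-mid: /ɛ/ ~ /ɜ/ ~ /ʌ/
Low: only /ɑ/ (back); no central partner.
So /ɑ/ is the unpaired segment.

/ɑ/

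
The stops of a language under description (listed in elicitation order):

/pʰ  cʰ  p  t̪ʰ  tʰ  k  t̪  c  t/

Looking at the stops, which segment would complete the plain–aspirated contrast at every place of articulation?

Plain: /p/ (bilabial), /t̪/ (dental), /t/ (alveolar), /c/ (palatal), /k/ (velar).
Aspirated: /pʰ/ (bilabial), /t̪ʰ/ (dental), /tʰ/ (alveolar), /cʰ/ (palatal).
The velar row has no aspirated member, so the gap is the aspirated velar stop /kʰ/.

/kʰ/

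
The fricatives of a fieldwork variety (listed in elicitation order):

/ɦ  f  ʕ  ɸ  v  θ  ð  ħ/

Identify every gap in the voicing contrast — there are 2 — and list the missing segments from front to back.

bilabial: voiceless /ɸ/, voiced —.
labiodental: voiceless /f/, voiced /v/.
dental: voiceless /θ/, voiced /ð/.
pharyngeal: voiceless /ħ/, voiced /ʕ/.
glottal: voiceless —, voiced /ɦ/.
Gaps, from front to back: bilabial lacks voiced (/β/); glottal lacks voiceless (/h/).

/β/, /h/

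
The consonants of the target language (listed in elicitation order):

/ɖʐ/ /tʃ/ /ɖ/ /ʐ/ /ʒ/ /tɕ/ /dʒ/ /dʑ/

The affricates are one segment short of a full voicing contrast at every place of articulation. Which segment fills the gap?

place of articulation  voiceless  voiced  
postalveolar      tʃ        dʒ      
retroflex         —         ɖʐ      
alveolo-palatal   tɕ        dʑ      
The retroflex row has no voiceless member, so the gap is the voiceless retroflex affricate /ʈʂ/.

/ʈʂ/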